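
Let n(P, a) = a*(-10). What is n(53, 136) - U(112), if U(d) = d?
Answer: -1472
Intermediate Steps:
n(P, a) = -10*a
n(53, 136) - U(112) = -10*136 - 1*112 = -1360 - 112 = -1472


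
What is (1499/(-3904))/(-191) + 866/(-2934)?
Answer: -320673479/1093889088 ≈ -0.29315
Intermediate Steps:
(1499/(-3904))/(-191) + 866/(-2934) = (1499*(-1/3904))*(-1/191) + 866*(-1/2934) = -1499/3904*(-1/191) - 433/1467 = 1499/745664 - 433/1467 = -320673479/1093889088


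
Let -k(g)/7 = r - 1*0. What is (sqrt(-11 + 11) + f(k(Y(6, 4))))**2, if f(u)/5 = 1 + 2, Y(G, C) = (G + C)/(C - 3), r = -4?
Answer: 225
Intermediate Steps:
Y(G, C) = (C + G)/(-3 + C)
k(g) = 28 (k(g) = -7*(-4 - 1*0) = -7*(-4 + 0) = -7*(-4) = 28)
f(u) = 15 (f(u) = 5*(1 + 2) = 5*3 = 15)
(sqrt(-11 + 11) + f(k(Y(6, 4))))**2 = (sqrt(-11 + 11) + 15)**2 = (sqrt(0) + 15)**2 = (0 + 15)**2 = 15**2 = 225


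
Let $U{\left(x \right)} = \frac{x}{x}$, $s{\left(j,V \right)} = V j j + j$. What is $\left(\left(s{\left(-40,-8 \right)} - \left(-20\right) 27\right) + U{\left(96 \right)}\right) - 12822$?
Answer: $-25121$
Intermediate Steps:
$s{\left(j,V \right)} = j + V j^{2}$ ($s{\left(j,V \right)} = V j^{2} + j = j + V j^{2}$)
$U{\left(x \right)} = 1$
$\left(\left(s{\left(-40,-8 \right)} - \left(-20\right) 27\right) + U{\left(96 \right)}\right) - 12822 = \left(\left(- 40 \left(1 - -320\right) - \left(-20\right) 27\right) + 1\right) - 12822 = \left(\left(- 40 \left(1 + 320\right) - -540\right) + 1\right) - 12822 = \left(\left(\left(-40\right) 321 + 540\right) + 1\right) - 12822 = \left(\left(-12840 + 540\right) + 1\right) - 12822 = \left(-12300 + 1\right) - 12822 = -12299 - 12822 = -25121$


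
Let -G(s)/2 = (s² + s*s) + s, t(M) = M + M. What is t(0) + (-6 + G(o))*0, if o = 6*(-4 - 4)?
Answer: 0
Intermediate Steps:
t(M) = 2*M
o = -48 (o = 6*(-8) = -48)
G(s) = -4*s² - 2*s (G(s) = -2*((s² + s*s) + s) = -2*((s² + s²) + s) = -2*(2*s² + s) = -2*(s + 2*s²) = -4*s² - 2*s)
t(0) + (-6 + G(o))*0 = 2*0 + (-6 - 2*(-48)*(1 + 2*(-48)))*0 = 0 + (-6 - 2*(-48)*(1 - 96))*0 = 0 + (-6 - 2*(-48)*(-95))*0 = 0 + (-6 - 9120)*0 = 0 - 9126*0 = 0 + 0 = 0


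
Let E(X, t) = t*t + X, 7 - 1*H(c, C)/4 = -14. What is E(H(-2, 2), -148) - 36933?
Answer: -14945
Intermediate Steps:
H(c, C) = 84 (H(c, C) = 28 - 4*(-14) = 28 + 56 = 84)
E(X, t) = X + t² (E(X, t) = t² + X = X + t²)
E(H(-2, 2), -148) - 36933 = (84 + (-148)²) - 36933 = (84 + 21904) - 36933 = 21988 - 36933 = -14945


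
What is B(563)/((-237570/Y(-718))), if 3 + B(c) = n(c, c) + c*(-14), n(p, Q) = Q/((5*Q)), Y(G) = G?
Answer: -14153216/593925 ≈ -23.830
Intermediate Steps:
n(p, Q) = ⅕ (n(p, Q) = Q*(1/(5*Q)) = ⅕)
B(c) = -14/5 - 14*c (B(c) = -3 + (⅕ + c*(-14)) = -3 + (⅕ - 14*c) = -14/5 - 14*c)
B(563)/((-237570/Y(-718))) = (-14/5 - 14*563)/((-237570/(-718))) = (-14/5 - 7882)/((-237570*(-1/718))) = -39424/(5*118785/359) = -39424/5*359/118785 = -14153216/593925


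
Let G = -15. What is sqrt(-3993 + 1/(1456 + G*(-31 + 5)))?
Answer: I*sqrt(13607008142)/1846 ≈ 63.19*I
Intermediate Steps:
sqrt(-3993 + 1/(1456 + G*(-31 + 5))) = sqrt(-3993 + 1/(1456 - 15*(-31 + 5))) = sqrt(-3993 + 1/(1456 - 15*(-26))) = sqrt(-3993 + 1/(1456 + 390)) = sqrt(-3993 + 1/1846) = sqrt(-7371077/1846) = I*sqrt(13607008142)/1846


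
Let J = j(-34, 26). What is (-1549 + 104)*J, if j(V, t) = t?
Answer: -37570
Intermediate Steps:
J = 26
(-1549 + 104)*J = (-1549 + 104)*26 = -1445*26 = -37570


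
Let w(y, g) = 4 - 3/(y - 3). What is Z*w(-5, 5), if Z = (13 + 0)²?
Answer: 5915/8 ≈ 739.38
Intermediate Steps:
w(y, g) = 4 - 3/(-3 + y)
Z = 169 (Z = 13² = 169)
Z*w(-5, 5) = 169*((-15 + 4*(-5))/(-3 - 5)) = 169*((-15 - 20)/(-8)) = 169*(-⅛*(-35)) = 169*(35/8) = 5915/8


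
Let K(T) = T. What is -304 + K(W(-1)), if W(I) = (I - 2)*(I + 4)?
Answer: -313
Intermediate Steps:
W(I) = (-2 + I)*(4 + I)
-304 + K(W(-1)) = -304 + (-8 + (-1)² + 2*(-1)) = -304 + (-8 + 1 - 2) = -304 - 9 = -313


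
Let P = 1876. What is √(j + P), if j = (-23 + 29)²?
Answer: 2*√478 ≈ 43.726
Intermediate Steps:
j = 36 (j = 6² = 36)
√(j + P) = √(36 + 1876) = √1912 = 2*√478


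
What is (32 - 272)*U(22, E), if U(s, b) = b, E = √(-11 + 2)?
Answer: -720*I ≈ -720.0*I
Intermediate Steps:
E = 3*I (E = √(-9) = 3*I ≈ 3.0*I)
(32 - 272)*U(22, E) = (32 - 272)*(3*I) = -720*I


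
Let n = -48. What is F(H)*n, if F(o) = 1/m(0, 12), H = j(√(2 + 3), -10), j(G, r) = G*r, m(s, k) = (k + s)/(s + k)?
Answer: -48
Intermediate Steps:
m(s, k) = 1 (m(s, k) = (k + s)/(k + s) = 1)
H = -10*√5 (H = √(2 + 3)*(-10) = √5*(-10) = -10*√5 ≈ -22.361)
F(o) = 1 (F(o) = 1/1 = 1)
F(H)*n = 1*(-48) = -48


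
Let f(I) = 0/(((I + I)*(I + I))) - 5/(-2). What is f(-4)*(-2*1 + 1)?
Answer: -5/2 ≈ -2.5000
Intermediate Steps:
f(I) = 5/2 (f(I) = 0/(((2*I)*(2*I))) - 5*(-1/2) = 0/((4*I**2)) + 5/2 = 0*(1/(4*I**2)) + 5/2 = 0 + 5/2 = 5/2)
f(-4)*(-2*1 + 1) = 5*(-2*1 + 1)/2 = 5*(-2 + 1)/2 = (5/2)*(-1) = -5/2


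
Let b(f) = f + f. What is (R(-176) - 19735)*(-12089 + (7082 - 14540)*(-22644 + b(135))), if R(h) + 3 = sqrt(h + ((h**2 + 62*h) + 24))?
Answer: -3293348520814 + 333706406*sqrt(4978) ≈ -3.2698e+12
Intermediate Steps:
b(f) = 2*f
R(h) = -3 + sqrt(24 + h**2 + 63*h) (R(h) = -3 + sqrt(h + ((h**2 + 62*h) + 24)) = -3 + sqrt(h + (24 + h**2 + 62*h)) = -3 + sqrt(24 + h**2 + 63*h))
(R(-176) - 19735)*(-12089 + (7082 - 14540)*(-22644 + b(135))) = ((-3 + sqrt(24 + (-176)**2 + 63*(-176))) - 19735)*(-12089 + (7082 - 14540)*(-22644 + 2*135)) = ((-3 + sqrt(24 + 30976 - 11088)) - 19735)*(-12089 - 7458*(-22644 + 270)) = ((-3 + sqrt(19912)) - 19735)*(-12089 - 7458*(-22374)) = ((-3 + 2*sqrt(4978)) - 19735)*(-12089 + 166865292) = (-19738 + 2*sqrt(4978))*166853203 = -3293348520814 + 333706406*sqrt(4978)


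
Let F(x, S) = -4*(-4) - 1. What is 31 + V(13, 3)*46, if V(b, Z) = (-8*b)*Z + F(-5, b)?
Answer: -13631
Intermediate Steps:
F(x, S) = 15 (F(x, S) = 16 - 1 = 15)
V(b, Z) = 15 - 8*Z*b (V(b, Z) = (-8*b)*Z + 15 = -8*Z*b + 15 = 15 - 8*Z*b)
31 + V(13, 3)*46 = 31 + (15 - 8*3*13)*46 = 31 + (15 - 312)*46 = 31 - 297*46 = 31 - 13662 = -13631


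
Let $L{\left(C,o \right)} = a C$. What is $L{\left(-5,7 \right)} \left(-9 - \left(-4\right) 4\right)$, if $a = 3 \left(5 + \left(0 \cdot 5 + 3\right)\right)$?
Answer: $-840$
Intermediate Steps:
$a = 24$ ($a = 3 \left(5 + \left(0 + 3\right)\right) = 3 \left(5 + 3\right) = 3 \cdot 8 = 24$)
$L{\left(C,o \right)} = 24 C$
$L{\left(-5,7 \right)} \left(-9 - \left(-4\right) 4\right) = 24 \left(-5\right) \left(-9 - \left(-4\right) 4\right) = - 120 \left(-9 - -16\right) = - 120 \left(-9 + 16\right) = \left(-120\right) 7 = -840$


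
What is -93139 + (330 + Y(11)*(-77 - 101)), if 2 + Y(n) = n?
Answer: -94411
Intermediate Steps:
Y(n) = -2 + n
-93139 + (330 + Y(11)*(-77 - 101)) = -93139 + (330 + (-2 + 11)*(-77 - 101)) = -93139 + (330 + 9*(-178)) = -93139 + (330 - 1602) = -93139 - 1272 = -94411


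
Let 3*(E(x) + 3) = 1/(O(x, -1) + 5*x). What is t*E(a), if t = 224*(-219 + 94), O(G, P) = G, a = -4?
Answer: 759500/9 ≈ 84389.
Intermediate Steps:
E(x) = -3 + 1/(18*x) (E(x) = -3 + 1/(3*(x + 5*x)) = -3 + 1/(3*((6*x))) = -3 + (1/(6*x))/3 = -3 + 1/(18*x))
t = -28000 (t = 224*(-125) = -28000)
t*E(a) = -28000*(-3 + (1/18)/(-4)) = -28000*(-3 + (1/18)*(-¼)) = -28000*(-3 - 1/72) = -28000*(-217/72) = 759500/9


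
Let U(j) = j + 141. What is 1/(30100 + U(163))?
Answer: 1/30404 ≈ 3.2890e-5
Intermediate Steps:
U(j) = 141 + j
1/(30100 + U(163)) = 1/(30100 + (141 + 163)) = 1/(30100 + 304) = 1/30404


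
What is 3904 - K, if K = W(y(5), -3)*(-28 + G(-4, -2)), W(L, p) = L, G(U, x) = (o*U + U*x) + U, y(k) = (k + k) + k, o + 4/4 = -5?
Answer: 3904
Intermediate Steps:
o = -6 (o = -1 - 5 = -6)
y(k) = 3*k (y(k) = 2*k + k = 3*k)
G(U, x) = -5*U + U*x (G(U, x) = (-6*U + U*x) + U = -5*U + U*x)
K = 0 (K = (3*5)*(-28 - 4*(-5 - 2)) = 15*(-28 - 4*(-7)) = 15*(-28 + 28) = 15*0 = 0)
3904 - K = 3904 - 1*0 = 3904 + 0 = 3904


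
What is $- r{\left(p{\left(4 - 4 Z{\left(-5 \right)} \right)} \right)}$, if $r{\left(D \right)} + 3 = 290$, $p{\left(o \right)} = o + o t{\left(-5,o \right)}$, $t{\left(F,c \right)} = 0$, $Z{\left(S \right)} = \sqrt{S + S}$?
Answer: $-287$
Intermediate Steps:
$Z{\left(S \right)} = \sqrt{2} \sqrt{S}$ ($Z{\left(S \right)} = \sqrt{2 S} = \sqrt{2} \sqrt{S}$)
$p{\left(o \right)} = o$ ($p{\left(o \right)} = o + o 0 = o + 0 = o$)
$r{\left(D \right)} = 287$ ($r{\left(D \right)} = -3 + 290 = 287$)
$- r{\left(p{\left(4 - 4 Z{\left(-5 \right)} \right)} \right)} = \left(-1\right) 287 = -287$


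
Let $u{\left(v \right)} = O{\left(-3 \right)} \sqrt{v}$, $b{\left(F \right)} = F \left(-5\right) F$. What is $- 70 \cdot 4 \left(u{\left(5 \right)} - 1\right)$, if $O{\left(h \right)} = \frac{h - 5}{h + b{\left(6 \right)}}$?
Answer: $280 - \frac{2240 \sqrt{5}}{183} \approx 252.63$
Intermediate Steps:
$b{\left(F \right)} = - 5 F^{2}$ ($b{\left(F \right)} = - 5 F F = - 5 F^{2}$)
$O{\left(h \right)} = \frac{-5 + h}{-180 + h}$ ($O{\left(h \right)} = \frac{h - 5}{h - 5 \cdot 6^{2}} = \frac{-5 + h}{h - 180} = \frac{-5 + h}{-180 + h}$)
$u{\left(v \right)} = \frac{8 \sqrt{v}}{183}$ ($u{\left(v \right)} = \frac{-5 - 3}{-180 - 3} \sqrt{v} = \frac{1}{-183} \left(-8\right) \sqrt{v} = \left(- \frac{1}{183}\right) \left(-8\right) \sqrt{v} = \frac{8 \sqrt{v}}{183}$)
$- 70 \cdot 4 \left(u{\left(5 \right)} - 1\right) = - 70 \cdot 4 \left(\frac{8 \sqrt{5}}{183} - 1\right) = - 70 \cdot 4 \left(-1 + \frac{8 \sqrt{5}}{183}\right) = - 70 \left(-4 + \frac{32 \sqrt{5}}{183}\right) = 280 - \frac{2240 \sqrt{5}}{183}$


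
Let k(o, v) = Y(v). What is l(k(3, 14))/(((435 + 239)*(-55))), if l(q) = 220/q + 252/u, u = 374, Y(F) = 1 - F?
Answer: 19751/45058585 ≈ 0.00043834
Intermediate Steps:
k(o, v) = 1 - v
l(q) = 126/187 + 220/q (l(q) = 220/q + 252/374 = 220/q + 252*(1/374) = 220/q + 126/187 = 126/187 + 220/q)
l(k(3, 14))/(((435 + 239)*(-55))) = (126/187 + 220/(1 - 1*14))/(((435 + 239)*(-55))) = (126/187 + 220/(1 - 14))/((674*(-55))) = (126/187 + 220/(-13))/(-37070) = (126/187 + 220*(-1/13))*(-1/37070) = (126/187 - 220/13)*(-1/37070) = -39502/2431*(-1/37070) = 19751/45058585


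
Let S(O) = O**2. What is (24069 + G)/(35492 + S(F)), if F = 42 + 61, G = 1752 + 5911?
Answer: 31732/46101 ≈ 0.68831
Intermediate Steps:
G = 7663
F = 103
(24069 + G)/(35492 + S(F)) = (24069 + 7663)/(35492 + 103**2) = 31732/(35492 + 10609) = 31732/46101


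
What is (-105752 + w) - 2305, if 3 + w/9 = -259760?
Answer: -2445924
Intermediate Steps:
w = -2337867 (w = -27 + 9*(-259760) = -27 - 2337840 = -2337867)
(-105752 + w) - 2305 = (-105752 - 2337867) - 2305 = -2443619 - 2305 = -2445924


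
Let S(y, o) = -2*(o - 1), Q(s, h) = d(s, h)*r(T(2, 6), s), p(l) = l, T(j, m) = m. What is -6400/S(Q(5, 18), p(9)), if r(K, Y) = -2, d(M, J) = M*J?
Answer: 400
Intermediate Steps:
d(M, J) = J*M
Q(s, h) = -2*h*s (Q(s, h) = (h*s)*(-2) = -2*h*s)
S(y, o) = 2 - 2*o (S(y, o) = -2*(-1 + o) = 2 - 2*o)
-6400/S(Q(5, 18), p(9)) = -6400/(2 - 2*9) = -6400/(2 - 18) = -6400/(-16) = -6400*(-1/16) = 400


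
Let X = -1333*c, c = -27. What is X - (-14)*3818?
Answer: 89443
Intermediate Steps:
X = 35991 (X = -(-35991) = -1333*(-27) = 35991)
X - (-14)*3818 = 35991 - (-14)*3818 = 35991 - 1*(-53452) = 35991 + 53452 = 89443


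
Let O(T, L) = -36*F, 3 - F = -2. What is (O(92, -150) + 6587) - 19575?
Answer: -13168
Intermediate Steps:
F = 5 (F = 3 - 1*(-2) = 3 + 2 = 5)
O(T, L) = -180 (O(T, L) = -36*5 = -180)
(O(92, -150) + 6587) - 19575 = (-180 + 6587) - 19575 = 6407 - 19575 = -13168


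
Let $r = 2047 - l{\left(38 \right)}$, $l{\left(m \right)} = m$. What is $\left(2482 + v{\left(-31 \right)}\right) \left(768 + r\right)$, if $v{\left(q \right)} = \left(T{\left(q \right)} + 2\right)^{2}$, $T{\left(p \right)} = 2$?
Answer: $6936946$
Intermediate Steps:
$r = 2009$ ($r = 2047 - 38 = 2009$)
$v{\left(q \right)} = 16$ ($v{\left(q \right)} = \left(2 + 2\right)^{2} = 4^{2} = 16$)
$\left(2482 + v{\left(-31 \right)}\right) \left(768 + r\right) = \left(2482 + 16\right) \left(768 + 2009\right) = 2498 \cdot 2777 = 6936946$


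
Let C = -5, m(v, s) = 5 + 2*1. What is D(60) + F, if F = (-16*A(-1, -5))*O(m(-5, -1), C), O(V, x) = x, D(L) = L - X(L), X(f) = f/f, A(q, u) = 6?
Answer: 539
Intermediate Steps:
m(v, s) = 7 (m(v, s) = 5 + 2 = 7)
X(f) = 1
D(L) = -1 + L (D(L) = L - 1*1 = L - 1 = -1 + L)
F = 480 (F = -16*6*(-5) = -96*(-5) = 480)
D(60) + F = (-1 + 60) + 480 = 59 + 480 = 539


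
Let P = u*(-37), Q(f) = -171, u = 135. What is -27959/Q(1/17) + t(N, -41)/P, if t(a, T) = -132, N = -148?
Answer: 1724417/10545 ≈ 163.53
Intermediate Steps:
P = -4995 (P = 135*(-37) = -4995)
-27959/Q(1/17) + t(N, -41)/P = -27959/(-171) - 132/(-4995) = -27959*(-1/171) - 132*(-1/4995) = 27959/171 + 44/1665 = 1724417/10545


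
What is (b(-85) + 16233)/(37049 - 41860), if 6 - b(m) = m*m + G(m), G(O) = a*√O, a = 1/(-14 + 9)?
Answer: -9014/4811 - I*√85/24055 ≈ -1.8736 - 0.00038327*I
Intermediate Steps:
a = -⅕ (a = 1/(-5) = -⅕ ≈ -0.20000)
G(O) = -√O/5
b(m) = 6 - m² + √m/5 (b(m) = 6 - (m*m - √m/5) = 6 - (m² - √m/5) = 6 + (-m² + √m/5) = 6 - m² + √m/5)
(b(-85) + 16233)/(37049 - 41860) = ((6 - 1*(-85)² + √(-85)/5) + 16233)/(37049 - 41860) = ((6 - 1*7225 + (I*√85)/5) + 16233)/(-4811) = ((6 - 7225 + I*√85/5) + 16233)*(-1/4811) = ((-7219 + I*√85/5) + 16233)*(-1/4811) = (9014 + I*√85/5)*(-1/4811) = -9014/4811 - I*√85/24055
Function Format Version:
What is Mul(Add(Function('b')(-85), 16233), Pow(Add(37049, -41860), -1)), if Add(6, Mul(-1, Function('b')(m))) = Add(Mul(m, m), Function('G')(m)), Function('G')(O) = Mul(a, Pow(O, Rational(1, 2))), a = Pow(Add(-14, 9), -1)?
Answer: Add(Rational(-9014, 4811), Mul(Rational(-1, 24055), I, Pow(85, Rational(1, 2)))) ≈ Add(-1.8736, Mul(-0.00038327, I))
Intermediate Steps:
a = Rational(-1, 5) (a = Pow(-5, -1) = Rational(-1, 5) ≈ -0.20000)
Function('G')(O) = Mul(Rational(-1, 5), Pow(O, Rational(1, 2)))
Function('b')(m) = Add(6, Mul(-1, Pow(m, 2)), Mul(Rational(1, 5), Pow(m, Rational(1, 2)))) (Function('b')(m) = Add(6, Mul(-1, Add(Mul(m, m), Mul(Rational(-1, 5), Pow(m, Rational(1, 2)))))) = Add(6, Mul(-1, Add(Pow(m, 2), Mul(Rational(-1, 5), Pow(m, Rational(1, 2)))))) = Add(6, Add(Mul(-1, Pow(m, 2)), Mul(Rational(1, 5), Pow(m, Rational(1, 2))))) = Add(6, Mul(-1, Pow(m, 2)), Mul(Rational(1, 5), Pow(m, Rational(1, 2)))))
Mul(Add(Function('b')(-85), 16233), Pow(Add(37049, -41860), -1)) = Mul(Add(Add(6, Mul(-1, Pow(-85, 2)), Mul(Rational(1, 5), Pow(-85, Rational(1, 2)))), 16233), Pow(Add(37049, -41860), -1)) = Mul(Add(Add(6, Mul(-1, 7225), Mul(Rational(1, 5), Mul(I, Pow(85, Rational(1, 2))))), 16233), Pow(-4811, -1)) = Mul(Add(Add(6, -7225, Mul(Rational(1, 5), I, Pow(85, Rational(1, 2)))), 16233), Rational(-1, 4811)) = Mul(Add(Add(-7219, Mul(Rational(1, 5), I, Pow(85, Rational(1, 2)))), 16233), Rational(-1, 4811)) = Mul(Add(9014, Mul(Rational(1, 5), I, Pow(85, Rational(1, 2)))), Rational(-1, 4811)) = Add(Rational(-9014, 4811), Mul(Rational(-1, 24055), I, Pow(85, Rational(1, 2))))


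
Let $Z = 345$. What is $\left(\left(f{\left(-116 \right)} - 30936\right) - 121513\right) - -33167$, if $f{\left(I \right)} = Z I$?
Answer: $-159302$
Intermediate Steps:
$f{\left(I \right)} = 345 I$
$\left(\left(f{\left(-116 \right)} - 30936\right) - 121513\right) - -33167 = \left(\left(345 \left(-116\right) - 30936\right) - 121513\right) - -33167 = \left(\left(-40020 - 30936\right) - 121513\right) + 33167 = \left(-70956 - 121513\right) + 33167 = -192469 + 33167 = -159302$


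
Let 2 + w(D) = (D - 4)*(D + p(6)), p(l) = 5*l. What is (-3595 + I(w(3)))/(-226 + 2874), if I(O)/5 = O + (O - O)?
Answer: -1885/1324 ≈ -1.4237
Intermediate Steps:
w(D) = -2 + (-4 + D)*(30 + D) (w(D) = -2 + (D - 4)*(D + 5*6) = -2 + (-4 + D)*(D + 30) = -2 + (-4 + D)*(30 + D))
I(O) = 5*O (I(O) = 5*(O + (O - O)) = 5*(O + 0) = 5*O)
(-3595 + I(w(3)))/(-226 + 2874) = (-3595 + 5*(-122 + 3² + 26*3))/(-226 + 2874) = (-3595 + 5*(-122 + 9 + 78))/2648 = (-3595 + 5*(-35))*(1/2648) = (-3595 - 175)*(1/2648) = -3770*1/2648 = -1885/1324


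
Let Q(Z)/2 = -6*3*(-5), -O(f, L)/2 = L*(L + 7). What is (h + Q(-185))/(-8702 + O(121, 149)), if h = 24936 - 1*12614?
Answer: -6251/27595 ≈ -0.22653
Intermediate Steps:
h = 12322 (h = 24936 - 12614 = 12322)
O(f, L) = -2*L*(7 + L) (O(f, L) = -2*L*(L + 7) = -2*L*(7 + L))
Q(Z) = 180 (Q(Z) = 2*(-6*3*(-5)) = 2*(-18*(-5)) = 2*90 = 180)
(h + Q(-185))/(-8702 + O(121, 149)) = (12322 + 180)/(-8702 - 2*149*(7 + 149)) = 12502/(-8702 - 2*149*156) = 12502/(-8702 - 46488) = 12502/(-55190) = 12502*(-1/55190) = -6251/27595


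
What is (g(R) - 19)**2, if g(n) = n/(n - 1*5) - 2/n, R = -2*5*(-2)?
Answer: 284089/900 ≈ 315.65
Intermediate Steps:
R = 20 (R = -10*(-2) = 20)
g(n) = -2/n + n/(-5 + n) (g(n) = n/(n - 5) - 2/n = n/(-5 + n) - 2/n = -2/n + n/(-5 + n))
(g(R) - 19)**2 = ((10 + 20**2 - 2*20)/(20*(-5 + 20)) - 19)**2 = ((1/20)*(10 + 400 - 40)/15 - 19)**2 = ((1/20)*(1/15)*370 - 19)**2 = (37/30 - 19)**2 = (-533/30)**2 = 284089/900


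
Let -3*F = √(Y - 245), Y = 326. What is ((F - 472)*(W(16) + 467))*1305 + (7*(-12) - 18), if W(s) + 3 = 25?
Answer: -303118977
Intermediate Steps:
W(s) = 22 (W(s) = -3 + 25 = 22)
F = -3 (F = -√(326 - 245)/3 = -√81/3 = -⅓*9 = -3)
((F - 472)*(W(16) + 467))*1305 + (7*(-12) - 18) = ((-3 - 472)*(22 + 467))*1305 + (7*(-12) - 18) = -475*489*1305 + (-84 - 18) = -232275*1305 - 102 = -303118875 - 102 = -303118977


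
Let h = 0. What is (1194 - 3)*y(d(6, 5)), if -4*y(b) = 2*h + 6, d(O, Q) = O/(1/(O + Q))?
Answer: -3573/2 ≈ -1786.5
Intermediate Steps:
d(O, Q) = O*(O + Q)
y(b) = -3/2 (y(b) = -(2*0 + 6)/4 = -(0 + 6)/4 = -¼*6 = -3/2)
(1194 - 3)*y(d(6, 5)) = (1194 - 3)*(-3/2) = 1191*(-3/2) = -3573/2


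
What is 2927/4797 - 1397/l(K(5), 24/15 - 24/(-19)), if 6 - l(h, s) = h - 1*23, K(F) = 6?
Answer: -6634088/110331 ≈ -60.129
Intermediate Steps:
l(h, s) = 29 - h (l(h, s) = 6 - (h - 1*23) = 6 - (h - 23) = 6 - (-23 + h) = 6 + (23 - h) = 29 - h)
2927/4797 - 1397/l(K(5), 24/15 - 24/(-19)) = 2927/4797 - 1397/(29 - 1*6) = 2927*(1/4797) - 1397/(29 - 6) = 2927/4797 - 1397/23 = -6634088/110331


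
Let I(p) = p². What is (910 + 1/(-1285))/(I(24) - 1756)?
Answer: -1169349/1516300 ≈ -0.77119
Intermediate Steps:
(910 + 1/(-1285))/(I(24) - 1756) = (910 + 1/(-1285))/(24² - 1756) = (910 - 1/1285)/(576 - 1756) = (1169349/1285)/(-1180) = (1169349/1285)*(-1/1180) = -1169349/1516300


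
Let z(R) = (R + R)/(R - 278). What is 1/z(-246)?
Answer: 131/123 ≈ 1.0650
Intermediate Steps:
z(R) = 2*R/(-278 + R) (z(R) = (2*R)/(-278 + R) = 2*R/(-278 + R))
1/z(-246) = 1/(2*(-246)/(-278 - 246)) = 1/(2*(-246)/(-524)) = 1/(2*(-246)*(-1/524)) = 1/(123/131) = 131/123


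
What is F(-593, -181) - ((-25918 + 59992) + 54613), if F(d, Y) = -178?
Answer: -88865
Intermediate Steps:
F(-593, -181) - ((-25918 + 59992) + 54613) = -178 - ((-25918 + 59992) + 54613) = -178 - (34074 + 54613) = -178 - 1*88687 = -178 - 88687 = -88865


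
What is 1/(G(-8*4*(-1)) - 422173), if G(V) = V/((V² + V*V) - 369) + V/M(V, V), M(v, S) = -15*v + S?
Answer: -23506/9923599769 ≈ -2.3687e-6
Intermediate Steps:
M(v, S) = S - 15*v
G(V) = -1/14 + V/(-369 + 2*V²) (G(V) = V/((V² + V*V) - 369) + V/(V - 15*V) = V/((V² + V²) - 369) + V/((-14*V)) = V/(2*V² - 369) + V*(-1/(14*V)) = V/(-369 + 2*V²) - 1/14 = -1/14 + V/(-369 + 2*V²))
1/(G(-8*4*(-1)) - 422173) = 1/((369 - 2*(-8*4*(-1))² + 14*(-8*4*(-1)))/(14*(-369 + 2*(-8*4*(-1))²)) - 422173) = 1/((369 - 2*(-32*(-1))² + 14*(-32*(-1)))/(14*(-369 + 2*(-32*(-1))²)) - 422173) = 1/((369 - 2*32² + 14*32)/(14*(-369 + 2*32²)) - 422173) = 1/((369 - 2*1024 + 448)/(14*(-369 + 2*1024)) - 422173) = 1/((369 - 2048 + 448)/(14*(-369 + 2048)) - 422173) = 1/((1/14)*(-1231)/1679 - 422173) = 1/((1/14)*(1/1679)*(-1231) - 422173) = 1/(-1231/23506 - 422173) = 1/(-9923599769/23506) = -23506/9923599769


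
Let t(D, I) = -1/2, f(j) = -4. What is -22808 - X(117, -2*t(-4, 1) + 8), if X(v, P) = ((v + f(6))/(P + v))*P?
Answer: -319425/14 ≈ -22816.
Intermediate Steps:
t(D, I) = -1/2 (t(D, I) = -1*1/2 = -1/2)
X(v, P) = P*(-4 + v)/(P + v) (X(v, P) = ((v - 4)/(P + v))*P = ((-4 + v)/(P + v))*P = P*(-4 + v)/(P + v))
-22808 - X(117, -2*t(-4, 1) + 8) = -22808 - (-2*(-1/2) + 8)*(-4 + 117)/((-2*(-1/2) + 8) + 117) = -22808 - (1 + 8)*113/((1 + 8) + 117) = -22808 - 9*113/(9 + 117) = -22808 - 9*113/126 = -22808 - 1*113/14 = -22808 - 113/14 = -319425/14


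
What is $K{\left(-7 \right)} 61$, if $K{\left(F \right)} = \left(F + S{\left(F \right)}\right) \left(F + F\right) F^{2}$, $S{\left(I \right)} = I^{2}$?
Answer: $-1757532$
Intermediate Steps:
$K{\left(F \right)} = 2 F^{3} \left(F + F^{2}\right)$ ($K{\left(F \right)} = \left(F + F^{2}\right) \left(F + F\right) F^{2} = \left(F + F^{2}\right) 2 F F^{2} = 2 F \left(F + F^{2}\right) F^{2} = 2 F^{3} \left(F + F^{2}\right)$)
$K{\left(-7 \right)} 61 = 2 \left(-7\right)^{4} \left(1 - 7\right) 61 = 2 \cdot 2401 \left(-6\right) 61 = \left(-28812\right) 61 = -1757532$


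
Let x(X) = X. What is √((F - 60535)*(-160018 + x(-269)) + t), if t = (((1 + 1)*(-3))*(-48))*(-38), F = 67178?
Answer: I*√1064797485 ≈ 32631.0*I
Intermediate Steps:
t = -10944 (t = ((2*(-3))*(-48))*(-38) = -6*(-48)*(-38) = 288*(-38) = -10944)
√((F - 60535)*(-160018 + x(-269)) + t) = √((67178 - 60535)*(-160018 - 269) - 10944) = √(6643*(-160287) - 10944) = √(-1064786541 - 10944) = √(-1064797485) = I*√1064797485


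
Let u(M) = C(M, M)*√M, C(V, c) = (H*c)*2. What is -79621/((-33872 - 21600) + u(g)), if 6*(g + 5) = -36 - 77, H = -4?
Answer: 14906484378/10388281103 + 34157409*I*√858/41553124412 ≈ 1.4349 + 0.024078*I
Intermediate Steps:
g = -143/6 (g = -5 + (-36 - 77)/6 = -5 + (⅙)*(-113) = -5 - 113/6 = -143/6 ≈ -23.833)
C(V, c) = -8*c (C(V, c) = -4*c*2 = -8*c)
u(M) = -8*M^(3/2) (u(M) = (-8*M)*√M = -8*M^(3/2))
-79621/((-33872 - 21600) + u(g)) = -79621/((-33872 - 21600) - (-286)*I*√858/9) = -79621/(-55472 - (-286)*I*√858/9) = -79621/(-55472 + 286*I*√858/9)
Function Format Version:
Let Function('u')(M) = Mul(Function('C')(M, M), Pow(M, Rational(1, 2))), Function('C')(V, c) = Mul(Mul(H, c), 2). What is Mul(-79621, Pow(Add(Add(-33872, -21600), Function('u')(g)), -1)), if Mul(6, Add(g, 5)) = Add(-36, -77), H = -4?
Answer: Add(Rational(14906484378, 10388281103), Mul(Rational(34157409, 41553124412), I, Pow(858, Rational(1, 2)))) ≈ Add(1.4349, Mul(0.024078, I))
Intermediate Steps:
g = Rational(-143, 6) (g = Add(-5, Mul(Rational(1, 6), Add(-36, -77))) = Add(-5, Mul(Rational(1, 6), -113)) = Add(-5, Rational(-113, 6)) = Rational(-143, 6) ≈ -23.833)
Function('C')(V, c) = Mul(-8, c) (Function('C')(V, c) = Mul(Mul(-4, c), 2) = Mul(-8, c))
Function('u')(M) = Mul(-8, Pow(M, Rational(3, 2))) (Function('u')(M) = Mul(Mul(-8, M), Pow(M, Rational(1, 2))) = Mul(-8, Pow(M, Rational(3, 2))))
Mul(-79621, Pow(Add(Add(-33872, -21600), Function('u')(g)), -1)) = Mul(-79621, Pow(Add(Add(-33872, -21600), Mul(-8, Pow(Rational(-143, 6), Rational(3, 2)))), -1)) = Mul(-79621, Pow(Add(-55472, Mul(-8, Mul(Rational(-143, 36), I, Pow(858, Rational(1, 2))))), -1)) = Mul(-79621, Pow(Add(-55472, Mul(Rational(286, 9), I, Pow(858, Rational(1, 2)))), -1))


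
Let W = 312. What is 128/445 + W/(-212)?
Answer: -27926/23585 ≈ -1.1841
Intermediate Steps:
128/445 + W/(-212) = 128/445 + 312/(-212) = 128*(1/445) + 312*(-1/212) = 128/445 - 78/53 = -27926/23585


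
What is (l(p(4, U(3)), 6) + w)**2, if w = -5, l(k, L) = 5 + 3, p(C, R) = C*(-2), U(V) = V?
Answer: 9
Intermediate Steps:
p(C, R) = -2*C
l(k, L) = 8
(l(p(4, U(3)), 6) + w)**2 = (8 - 5)**2 = 3**2 = 9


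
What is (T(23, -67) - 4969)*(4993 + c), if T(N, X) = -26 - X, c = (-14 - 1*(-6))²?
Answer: -24920896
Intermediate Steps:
c = 64 (c = (-14 + 6)² = (-8)² = 64)
(T(23, -67) - 4969)*(4993 + c) = ((-26 - 1*(-67)) - 4969)*(4993 + 64) = ((-26 + 67) - 4969)*5057 = (41 - 4969)*5057 = -4928*5057 = -24920896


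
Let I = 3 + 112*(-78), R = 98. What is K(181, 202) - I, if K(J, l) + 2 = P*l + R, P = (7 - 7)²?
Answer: 8829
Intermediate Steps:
P = 0 (P = 0² = 0)
K(J, l) = 96 (K(J, l) = -2 + (0*l + 98) = -2 + (0 + 98) = -2 + 98 = 96)
I = -8733 (I = 3 - 8736 = -8733)
K(181, 202) - I = 96 - 1*(-8733) = 96 + 8733 = 8829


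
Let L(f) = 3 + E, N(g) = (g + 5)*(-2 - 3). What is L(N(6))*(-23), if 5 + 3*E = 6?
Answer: -230/3 ≈ -76.667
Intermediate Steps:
E = ⅓ (E = -5/3 + (⅓)*6 = -5/3 + 2 = ⅓ ≈ 0.33333)
N(g) = -25 - 5*g (N(g) = (5 + g)*(-5) = -25 - 5*g)
L(f) = 10/3 (L(f) = 3 + ⅓ = 10/3)
L(N(6))*(-23) = (10/3)*(-23) = -230/3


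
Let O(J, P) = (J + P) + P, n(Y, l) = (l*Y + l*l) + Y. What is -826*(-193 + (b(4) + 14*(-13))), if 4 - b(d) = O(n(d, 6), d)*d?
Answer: 544334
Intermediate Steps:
n(Y, l) = Y + l² + Y*l (n(Y, l) = (Y*l + l²) + Y = (l² + Y*l) + Y = Y + l² + Y*l)
O(J, P) = J + 2*P
b(d) = 4 - d*(36 + 9*d) (b(d) = 4 - ((d + 6² + d*6) + 2*d)*d = 4 - ((d + 36 + 6*d) + 2*d)*d = 4 - ((36 + 7*d) + 2*d)*d = 4 - (36 + 9*d)*d = 4 - d*(36 + 9*d))
-826*(-193 + (b(4) + 14*(-13))) = -826*(-193 + ((4 - 9*4*(4 + 4)) + 14*(-13))) = -826*(-193 + ((4 - 9*4*8) - 182)) = -826*(-193 + ((4 - 288) - 182)) = -826*(-193 + (-284 - 182)) = -826*(-193 - 466) = -826*(-659) = 544334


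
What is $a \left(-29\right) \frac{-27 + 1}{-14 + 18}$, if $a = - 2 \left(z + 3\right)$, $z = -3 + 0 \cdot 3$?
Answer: $0$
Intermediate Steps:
$z = -3$ ($z = -3 + 0 = -3$)
$a = 0$ ($a = - 2 \left(-3 + 3\right) = \left(-2\right) 0 = 0$)
$a \left(-29\right) \frac{-27 + 1}{-14 + 18} = 0 \left(-29\right) \frac{-27 + 1}{-14 + 18} = 0 \left(- \frac{26}{4}\right) = 0 \left(\left(-26\right) \frac{1}{4}\right) = 0 \left(- \frac{13}{2}\right) = 0$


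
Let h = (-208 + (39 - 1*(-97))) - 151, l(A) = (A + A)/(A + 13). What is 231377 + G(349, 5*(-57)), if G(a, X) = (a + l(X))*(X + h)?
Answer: 1802695/34 ≈ 53020.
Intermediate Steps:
l(A) = 2*A/(13 + A) (l(A) = (2*A)/(13 + A) = 2*A/(13 + A))
h = -223 (h = (-208 + (39 + 97)) - 151 = (-208 + 136) - 151 = -72 - 151 = -223)
G(a, X) = (-223 + X)*(a + 2*X/(13 + X)) (G(a, X) = (a + 2*X/(13 + X))*(X - 223) = (a + 2*X/(13 + X))*(-223 + X) = (-223 + X)*(a + 2*X/(13 + X)))
231377 + G(349, 5*(-57)) = 231377 + (-2230*(-57) + 2*(5*(-57))² + 349*(-223 + 5*(-57))*(13 + 5*(-57)))/(13 + 5*(-57)) = 231377 + (-446*(-285) + 2*(-285)² + 349*(-223 - 285)*(13 - 285))/(13 - 285) = 231377 + (127110 + 2*81225 + 349*(-508)*(-272))/(-272) = 231377 - (127110 + 162450 + 48223424)/272 = 231377 - 1/272*48512984 = 231377 - 6064123/34 = 1802695/34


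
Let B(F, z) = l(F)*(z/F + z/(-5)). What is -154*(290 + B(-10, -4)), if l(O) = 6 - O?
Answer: -238084/5 ≈ -47617.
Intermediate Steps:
B(F, z) = (6 - F)*(-z/5 + z/F) (B(F, z) = (6 - F)*(z/F + z/(-5)) = (6 - F)*(z/F + z*(-1/5)) = (6 - F)*(z/F - z/5) = (6 - F)*(-z/5 + z/F))
-154*(290 + B(-10, -4)) = -154*(290 + (1/5)*(-4)*(-6 - 10)*(-5 - 10)/(-10)) = -154*(290 + (1/5)*(-4)*(-1/10)*(-16)*(-15)) = -154*(290 + 96/5) = -154*1546/5 = -238084/5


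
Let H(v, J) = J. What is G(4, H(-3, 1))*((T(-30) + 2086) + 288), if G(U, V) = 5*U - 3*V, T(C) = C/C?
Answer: 40375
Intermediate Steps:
T(C) = 1
G(U, V) = -3*V + 5*U
G(4, H(-3, 1))*((T(-30) + 2086) + 288) = (-3*1 + 5*4)*((1 + 2086) + 288) = (-3 + 20)*(2087 + 288) = 17*2375 = 40375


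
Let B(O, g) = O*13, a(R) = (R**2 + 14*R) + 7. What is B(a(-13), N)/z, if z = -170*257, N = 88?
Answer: 39/21845 ≈ 0.0017853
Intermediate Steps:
a(R) = 7 + R**2 + 14*R
B(O, g) = 13*O
z = -43690
B(a(-13), N)/z = (13*(7 + (-13)**2 + 14*(-13)))/(-43690) = (13*(7 + 169 - 182))*(-1/43690) = (13*(-6))*(-1/43690) = -78*(-1/43690) = 39/21845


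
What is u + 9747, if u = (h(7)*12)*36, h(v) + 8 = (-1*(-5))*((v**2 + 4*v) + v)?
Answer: 187731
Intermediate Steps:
h(v) = -8 + 5*v**2 + 25*v (h(v) = -8 + (-1*(-5))*((v**2 + 4*v) + v) = -8 + 5*(v**2 + 5*v) = -8 + (5*v**2 + 25*v) = -8 + 5*v**2 + 25*v)
u = 177984 (u = ((-8 + 5*7**2 + 25*7)*12)*36 = ((-8 + 5*49 + 175)*12)*36 = ((-8 + 245 + 175)*12)*36 = (412*12)*36 = 4944*36 = 177984)
u + 9747 = 177984 + 9747 = 187731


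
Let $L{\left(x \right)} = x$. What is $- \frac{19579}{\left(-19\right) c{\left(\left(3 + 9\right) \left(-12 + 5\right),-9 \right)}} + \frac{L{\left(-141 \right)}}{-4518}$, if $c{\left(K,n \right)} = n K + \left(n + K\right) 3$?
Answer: $\frac{9970645}{4549626} \approx 2.1915$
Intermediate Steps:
$c{\left(K,n \right)} = 3 K + 3 n + K n$ ($c{\left(K,n \right)} = K n + \left(K + n\right) 3 = K n + \left(3 K + 3 n\right) = 3 K + 3 n + K n$)
$- \frac{19579}{\left(-19\right) c{\left(\left(3 + 9\right) \left(-12 + 5\right),-9 \right)}} + \frac{L{\left(-141 \right)}}{-4518} = - \frac{19579}{\left(-19\right) \left(3 \left(3 + 9\right) \left(-12 + 5\right) + 3 \left(-9\right) + \left(3 + 9\right) \left(-12 + 5\right) \left(-9\right)\right)} - \frac{141}{-4518} = - \frac{19579}{\left(-19\right) \left(3 \cdot 12 \left(-7\right) - 27 + 12 \left(-7\right) \left(-9\right)\right)} - - \frac{47}{1506} = - \frac{19579}{\left(-19\right) \left(3 \left(-84\right) - 27 - -756\right)} + \frac{47}{1506} = - \frac{19579}{\left(-19\right) \left(-252 - 27 + 756\right)} + \frac{47}{1506} = - \frac{19579}{\left(-19\right) 477} + \frac{47}{1506} = - \frac{19579}{-9063} + \frac{47}{1506} = \left(-19579\right) \left(- \frac{1}{9063}\right) + \frac{47}{1506} = \frac{19579}{9063} + \frac{47}{1506} = \frac{9970645}{4549626}$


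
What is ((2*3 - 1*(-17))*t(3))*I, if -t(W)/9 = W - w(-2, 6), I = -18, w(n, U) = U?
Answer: -11178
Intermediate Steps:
t(W) = 54 - 9*W (t(W) = -9*(W - 1*6) = -9*(W - 6) = -9*(-6 + W) = 54 - 9*W)
((2*3 - 1*(-17))*t(3))*I = ((2*3 - 1*(-17))*(54 - 9*3))*(-18) = ((6 + 17)*(54 - 27))*(-18) = (23*27)*(-18) = 621*(-18) = -11178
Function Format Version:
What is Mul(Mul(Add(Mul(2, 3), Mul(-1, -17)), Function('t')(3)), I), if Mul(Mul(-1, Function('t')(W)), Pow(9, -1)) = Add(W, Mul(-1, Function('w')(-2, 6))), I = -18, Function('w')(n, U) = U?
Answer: -11178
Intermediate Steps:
Function('t')(W) = Add(54, Mul(-9, W)) (Function('t')(W) = Mul(-9, Add(W, Mul(-1, 6))) = Mul(-9, Add(W, -6)) = Mul(-9, Add(-6, W)) = Add(54, Mul(-9, W)))
Mul(Mul(Add(Mul(2, 3), Mul(-1, -17)), Function('t')(3)), I) = Mul(Mul(Add(Mul(2, 3), Mul(-1, -17)), Add(54, Mul(-9, 3))), -18) = Mul(Mul(Add(6, 17), Add(54, -27)), -18) = Mul(Mul(23, 27), -18) = Mul(621, -18) = -11178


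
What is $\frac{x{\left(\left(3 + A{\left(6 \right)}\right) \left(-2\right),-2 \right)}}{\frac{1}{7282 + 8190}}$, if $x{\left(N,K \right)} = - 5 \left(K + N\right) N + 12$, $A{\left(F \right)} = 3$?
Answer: $-12810816$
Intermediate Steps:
$x{\left(N,K \right)} = 12 + N \left(- 5 K - 5 N\right)$ ($x{\left(N,K \right)} = \left(- 5 K - 5 N\right) N + 12 = N \left(- 5 K - 5 N\right) + 12 = 12 + N \left(- 5 K - 5 N\right)$)
$\frac{x{\left(\left(3 + A{\left(6 \right)}\right) \left(-2\right),-2 \right)}}{\frac{1}{7282 + 8190}} = \frac{12 - 5 \left(\left(3 + 3\right) \left(-2\right)\right)^{2} - - 10 \left(3 + 3\right) \left(-2\right)}{\frac{1}{7282 + 8190}} = \frac{12 - 5 \left(6 \left(-2\right)\right)^{2} - - 10 \cdot 6 \left(-2\right)}{\frac{1}{15472}} = \left(12 - 5 \left(-12\right)^{2} - \left(-10\right) \left(-12\right)\right) \frac{1}{\frac{1}{15472}} = \left(12 - 720 - 120\right) 15472 = \left(-828\right) 15472 = -12810816$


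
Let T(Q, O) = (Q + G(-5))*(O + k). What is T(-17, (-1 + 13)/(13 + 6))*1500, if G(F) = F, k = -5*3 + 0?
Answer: 9009000/19 ≈ 4.7416e+5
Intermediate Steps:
k = -15 (k = -15 + 0 = -15)
T(Q, O) = (-15 + O)*(-5 + Q) (T(Q, O) = (Q - 5)*(O - 15) = (-5 + Q)*(-15 + O) = (-15 + O)*(-5 + Q))
T(-17, (-1 + 13)/(13 + 6))*1500 = (75 - 15*(-17) - 5*(-1 + 13)/(13 + 6) + ((-1 + 13)/(13 + 6))*(-17))*1500 = (75 + 255 - 60/19 + (12/19)*(-17))*1500 = (75 + 255 - 60/19 + (12*(1/19))*(-17))*1500 = (75 + 255 - 5*12/19 + (12/19)*(-17))*1500 = (75 + 255 - 60/19 - 204/19)*1500 = (6006/19)*1500 = 9009000/19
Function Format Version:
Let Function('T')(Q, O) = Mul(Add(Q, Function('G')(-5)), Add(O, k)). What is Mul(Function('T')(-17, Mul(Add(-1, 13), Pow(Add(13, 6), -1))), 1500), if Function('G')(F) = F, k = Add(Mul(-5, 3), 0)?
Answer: Rational(9009000, 19) ≈ 4.7416e+5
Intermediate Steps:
k = -15 (k = Add(-15, 0) = -15)
Function('T')(Q, O) = Mul(Add(-15, O), Add(-5, Q)) (Function('T')(Q, O) = Mul(Add(Q, -5), Add(O, -15)) = Mul(Add(-5, Q), Add(-15, O)) = Mul(Add(-15, O), Add(-5, Q)))
Mul(Function('T')(-17, Mul(Add(-1, 13), Pow(Add(13, 6), -1))), 1500) = Mul(Add(75, Mul(-15, -17), Mul(-5, Mul(Add(-1, 13), Pow(Add(13, 6), -1))), Mul(Mul(Add(-1, 13), Pow(Add(13, 6), -1)), -17)), 1500) = Mul(Add(75, 255, Mul(-5, Mul(12, Pow(19, -1))), Mul(Mul(12, Pow(19, -1)), -17)), 1500) = Mul(Add(75, 255, Mul(-5, Mul(12, Rational(1, 19))), Mul(Mul(12, Rational(1, 19)), -17)), 1500) = Mul(Add(75, 255, Mul(-5, Rational(12, 19)), Mul(Rational(12, 19), -17)), 1500) = Mul(Add(75, 255, Rational(-60, 19), Rational(-204, 19)), 1500) = Mul(Rational(6006, 19), 1500) = Rational(9009000, 19)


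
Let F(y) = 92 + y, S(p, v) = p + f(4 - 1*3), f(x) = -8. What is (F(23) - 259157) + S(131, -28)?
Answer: -258919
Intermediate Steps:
S(p, v) = -8 + p (S(p, v) = p - 8 = -8 + p)
(F(23) - 259157) + S(131, -28) = ((92 + 23) - 259157) + (-8 + 131) = (115 - 259157) + 123 = -259042 + 123 = -258919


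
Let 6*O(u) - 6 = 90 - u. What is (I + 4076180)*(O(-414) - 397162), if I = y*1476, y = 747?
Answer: -2056363307904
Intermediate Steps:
O(u) = 16 - u/6 (O(u) = 1 + (90 - u)/6 = 1 + (15 - u/6) = 16 - u/6)
I = 1102572 (I = 747*1476 = 1102572)
(I + 4076180)*(O(-414) - 397162) = (1102572 + 4076180)*((16 - ⅙*(-414)) - 397162) = 5178752*((16 + 69) - 397162) = 5178752*(85 - 397162) = 5178752*(-397077) = -2056363307904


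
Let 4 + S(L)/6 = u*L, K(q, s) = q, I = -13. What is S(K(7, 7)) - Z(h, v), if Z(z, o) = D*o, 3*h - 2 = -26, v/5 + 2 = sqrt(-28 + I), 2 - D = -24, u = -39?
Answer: -1402 - 130*I*sqrt(41) ≈ -1402.0 - 832.41*I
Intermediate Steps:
D = 26 (D = 2 - 1*(-24) = 2 + 24 = 26)
v = -10 + 5*I*sqrt(41) (v = -10 + 5*sqrt(-28 - 13) = -10 + 5*sqrt(-41) = -10 + 5*(I*sqrt(41)) = -10 + 5*I*sqrt(41) ≈ -10.0 + 32.016*I)
h = -8 (h = 2/3 + (1/3)*(-26) = 2/3 - 26/3 = -8)
Z(z, o) = 26*o
S(L) = -24 - 234*L (S(L) = -24 + 6*(-39*L) = -24 - 234*L)
S(K(7, 7)) - Z(h, v) = (-24 - 234*7) - 26*(-10 + 5*I*sqrt(41)) = (-24 - 1638) - (-260 + 130*I*sqrt(41)) = -1662 + (260 - 130*I*sqrt(41)) = -1402 - 130*I*sqrt(41)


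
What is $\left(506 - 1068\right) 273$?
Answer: $-153426$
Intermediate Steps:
$\left(506 - 1068\right) 273 = \left(-562\right) 273 = -153426$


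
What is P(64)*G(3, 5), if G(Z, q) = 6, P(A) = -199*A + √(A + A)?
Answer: -76416 + 48*√2 ≈ -76348.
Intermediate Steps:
P(A) = -199*A + √2*√A (P(A) = -199*A + √(2*A) = -199*A + √2*√A)
P(64)*G(3, 5) = (-199*64 + √2*√64)*6 = (-12736 + √2*8)*6 = (-12736 + 8*√2)*6 = -76416 + 48*√2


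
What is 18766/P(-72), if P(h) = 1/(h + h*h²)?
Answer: -7005723120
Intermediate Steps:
P(h) = 1/(h + h³)
18766/P(-72) = 18766/(1/(-72 + (-72)³)) = 18766/(1/(-72 - 373248)) = 18766/(1/(-373320)) = 18766/(-1/373320) = 18766*(-373320) = -7005723120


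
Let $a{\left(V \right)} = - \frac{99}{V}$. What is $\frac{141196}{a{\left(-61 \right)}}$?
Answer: $\frac{782996}{9} \approx 87000.0$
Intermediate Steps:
$\frac{141196}{a{\left(-61 \right)}} = \frac{141196}{\left(-99\right) \frac{1}{-61}} = \frac{141196}{\left(-99\right) \left(- \frac{1}{61}\right)} = \frac{141196}{\frac{99}{61}} = 141196 \cdot \frac{61}{99} = \frac{782996}{9}$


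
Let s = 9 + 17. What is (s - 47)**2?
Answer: 441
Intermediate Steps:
s = 26
(s - 47)**2 = (26 - 47)**2 = (-21)**2 = 441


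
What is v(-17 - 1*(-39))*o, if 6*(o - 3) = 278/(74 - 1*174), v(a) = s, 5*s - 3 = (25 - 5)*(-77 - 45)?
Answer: -1854557/1500 ≈ -1236.4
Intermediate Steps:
s = -2437/5 (s = ⅗ + ((25 - 5)*(-77 - 45))/5 = ⅗ + (20*(-122))/5 = ⅗ + (⅕)*(-2440) = ⅗ - 488 = -2437/5 ≈ -487.40)
v(a) = -2437/5
o = 761/300 (o = 3 + (278/(74 - 1*174))/6 = 3 + (278/(74 - 174))/6 = 3 + (278/(-100))/6 = 3 + (278*(-1/100))/6 = 3 + (⅙)*(-139/50) = 3 - 139/300 = 761/300 ≈ 2.5367)
v(-17 - 1*(-39))*o = -2437/5*761/300 = -1854557/1500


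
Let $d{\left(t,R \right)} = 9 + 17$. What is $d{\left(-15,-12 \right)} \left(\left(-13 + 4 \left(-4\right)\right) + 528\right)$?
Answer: $12974$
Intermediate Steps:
$d{\left(t,R \right)} = 26$
$d{\left(-15,-12 \right)} \left(\left(-13 + 4 \left(-4\right)\right) + 528\right) = 26 \left(\left(-13 + 4 \left(-4\right)\right) + 528\right) = 26 \left(\left(-13 - 16\right) + 528\right) = 26 \left(-29 + 528\right) = 26 \cdot 499 = 12974$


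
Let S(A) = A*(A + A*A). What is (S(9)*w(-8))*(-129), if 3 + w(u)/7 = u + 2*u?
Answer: 19748610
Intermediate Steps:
S(A) = A*(A + A²)
w(u) = -21 + 21*u (w(u) = -21 + 7*(u + 2*u) = -21 + 7*(3*u) = -21 + 21*u)
(S(9)*w(-8))*(-129) = ((9²*(1 + 9))*(-21 + 21*(-8)))*(-129) = ((81*10)*(-21 - 168))*(-129) = (810*(-189))*(-129) = -153090*(-129) = 19748610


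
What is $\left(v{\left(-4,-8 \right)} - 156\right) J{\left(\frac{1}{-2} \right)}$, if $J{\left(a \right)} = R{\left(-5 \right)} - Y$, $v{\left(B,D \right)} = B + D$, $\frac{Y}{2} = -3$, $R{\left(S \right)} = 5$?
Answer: $-1848$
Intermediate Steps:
$Y = -6$ ($Y = 2 \left(-3\right) = -6$)
$J{\left(a \right)} = 11$ ($J{\left(a \right)} = 5 - -6 = 5 + 6 = 11$)
$\left(v{\left(-4,-8 \right)} - 156\right) J{\left(\frac{1}{-2} \right)} = \left(\left(-4 - 8\right) - 156\right) 11 = \left(-12 - 156\right) 11 = \left(-168\right) 11 = -1848$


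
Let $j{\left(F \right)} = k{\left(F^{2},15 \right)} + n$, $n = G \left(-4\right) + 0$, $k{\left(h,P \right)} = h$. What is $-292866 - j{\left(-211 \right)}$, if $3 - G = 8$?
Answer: $-337407$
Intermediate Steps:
$G = -5$ ($G = 3 - 8 = -5$)
$n = 20$ ($n = \left(-5\right) \left(-4\right) + 0 = 20 + 0 = 20$)
$j{\left(F \right)} = 20 + F^{2}$ ($j{\left(F \right)} = F^{2} + 20 = 20 + F^{2}$)
$-292866 - j{\left(-211 \right)} = -292866 - \left(20 + \left(-211\right)^{2}\right) = -292866 - \left(20 + 44521\right) = -292866 - 44541 = -337407$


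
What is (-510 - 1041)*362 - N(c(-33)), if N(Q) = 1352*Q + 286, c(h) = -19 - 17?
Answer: -513076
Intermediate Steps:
c(h) = -36
N(Q) = 286 + 1352*Q
(-510 - 1041)*362 - N(c(-33)) = (-510 - 1041)*362 - (286 + 1352*(-36)) = -1551*362 - (286 - 48672) = -561462 - 1*(-48386) = -561462 + 48386 = -513076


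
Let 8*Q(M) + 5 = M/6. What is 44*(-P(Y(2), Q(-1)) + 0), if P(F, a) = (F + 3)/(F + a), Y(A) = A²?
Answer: -2112/23 ≈ -91.826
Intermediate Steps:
Q(M) = -5/8 + M/48 (Q(M) = -5/8 + (M/6)/8 = -5/8 + M/48)
P(F, a) = (3 + F)/(F + a)
44*(-P(Y(2), Q(-1)) + 0) = 44*(-(3 + 2²)/(2² + (-5/8 + (1/48)*(-1))) + 0) = 44*(-(3 + 4)/(4 + (-5/8 - 1/48)) + 0) = 44*(-7/(4 - 31/48) + 0) = 44*(-7/161/48 + 0) = 44*(-48*7/161 + 0) = 44*(-1*48/23 + 0) = 44*(-48/23 + 0) = 44*(-48/23) = -2112/23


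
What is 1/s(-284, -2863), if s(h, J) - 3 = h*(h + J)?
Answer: 1/893751 ≈ 1.1189e-6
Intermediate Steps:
s(h, J) = 3 + h*(J + h) (s(h, J) = 3 + h*(h + J) = 3 + h*(J + h))
1/s(-284, -2863) = 1/(3 + (-284)² - 2863*(-284)) = 1/(3 + 80656 + 813092) = 1/893751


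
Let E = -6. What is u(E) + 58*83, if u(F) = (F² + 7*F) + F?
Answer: 4802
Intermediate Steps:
u(F) = F² + 8*F
u(E) + 58*83 = -6*(8 - 6) + 58*83 = -6*2 + 4814 = -12 + 4814 = 4802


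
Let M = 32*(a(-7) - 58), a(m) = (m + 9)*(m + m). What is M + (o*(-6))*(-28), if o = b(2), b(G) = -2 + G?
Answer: -2752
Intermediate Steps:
a(m) = 2*m*(9 + m) (a(m) = (9 + m)*(2*m) = 2*m*(9 + m))
o = 0 (o = -2 + 2 = 0)
M = -2752 (M = 32*(2*(-7)*(9 - 7) - 58) = 32*(2*(-7)*2 - 58) = 32*(-28 - 58) = 32*(-86) = -2752)
M + (o*(-6))*(-28) = -2752 + (0*(-6))*(-28) = -2752 + 0*(-28) = -2752 + 0 = -2752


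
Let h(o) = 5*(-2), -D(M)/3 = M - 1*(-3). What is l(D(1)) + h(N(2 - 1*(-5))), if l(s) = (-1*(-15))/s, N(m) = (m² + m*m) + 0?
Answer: -45/4 ≈ -11.250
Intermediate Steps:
D(M) = -9 - 3*M (D(M) = -3*(M - 1*(-3)) = -3*(M + 3) = -3*(3 + M) = -9 - 3*M)
N(m) = 2*m² (N(m) = (m² + m²) + 0 = 2*m² + 0 = 2*m²)
h(o) = -10
l(s) = 15/s
l(D(1)) + h(N(2 - 1*(-5))) = 15/(-9 - 3*1) - 10 = 15/(-9 - 3) - 10 = 15/(-12) - 10 = 15*(-1/12) - 10 = -5/4 - 10 = -45/4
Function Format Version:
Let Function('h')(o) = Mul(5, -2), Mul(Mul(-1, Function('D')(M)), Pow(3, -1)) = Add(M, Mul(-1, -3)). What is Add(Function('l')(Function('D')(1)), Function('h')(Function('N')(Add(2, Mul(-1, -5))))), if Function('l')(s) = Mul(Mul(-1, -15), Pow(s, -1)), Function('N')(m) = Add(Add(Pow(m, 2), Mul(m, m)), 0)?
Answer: Rational(-45, 4) ≈ -11.250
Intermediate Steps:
Function('D')(M) = Add(-9, Mul(-3, M)) (Function('D')(M) = Mul(-3, Add(M, Mul(-1, -3))) = Mul(-3, Add(M, 3)) = Mul(-3, Add(3, M)) = Add(-9, Mul(-3, M)))
Function('N')(m) = Mul(2, Pow(m, 2)) (Function('N')(m) = Add(Add(Pow(m, 2), Pow(m, 2)), 0) = Add(Mul(2, Pow(m, 2)), 0) = Mul(2, Pow(m, 2)))
Function('h')(o) = -10
Function('l')(s) = Mul(15, Pow(s, -1))
Add(Function('l')(Function('D')(1)), Function('h')(Function('N')(Add(2, Mul(-1, -5))))) = Add(Mul(15, Pow(Add(-9, Mul(-3, 1)), -1)), -10) = Add(Mul(15, Pow(Add(-9, -3), -1)), -10) = Add(Mul(15, Pow(-12, -1)), -10) = Add(Mul(15, Rational(-1, 12)), -10) = Add(Rational(-5, 4), -10) = Rational(-45, 4)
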